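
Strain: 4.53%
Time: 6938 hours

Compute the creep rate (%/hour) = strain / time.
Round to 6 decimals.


Creep rate = 4.53 / 6938
= 0.000653 %/h

0.000653


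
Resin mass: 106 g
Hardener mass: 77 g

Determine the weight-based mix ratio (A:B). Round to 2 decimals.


Ratio = 106 / 77 = 1.38

1.38


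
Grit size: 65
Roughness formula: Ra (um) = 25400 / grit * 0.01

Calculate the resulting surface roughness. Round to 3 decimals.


Ra = 25400 / 65 * 0.01
= 3.908 um

3.908


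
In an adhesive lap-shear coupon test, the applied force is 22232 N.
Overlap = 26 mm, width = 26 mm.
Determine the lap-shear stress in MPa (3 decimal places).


stress = F / (overlap * width)
= 22232 / (26 * 26)
= 32.888 MPa

32.888


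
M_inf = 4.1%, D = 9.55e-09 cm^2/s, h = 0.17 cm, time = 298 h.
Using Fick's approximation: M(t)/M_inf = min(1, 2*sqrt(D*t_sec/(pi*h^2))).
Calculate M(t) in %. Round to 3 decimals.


t = 1072800 s
ratio = min(1, 2*sqrt(9.55e-09*1072800/(pi*0.0289)))
= 0.671842
M(t) = 4.1 * 0.671842 = 2.755%

2.755


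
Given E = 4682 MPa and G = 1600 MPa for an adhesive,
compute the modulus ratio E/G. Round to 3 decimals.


E/G ratio = 4682 / 1600 = 2.926

2.926


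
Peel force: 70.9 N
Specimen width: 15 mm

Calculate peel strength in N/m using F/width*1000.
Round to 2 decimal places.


Peel strength = 70.9 / 15 * 1000 = 4726.67 N/m

4726.67


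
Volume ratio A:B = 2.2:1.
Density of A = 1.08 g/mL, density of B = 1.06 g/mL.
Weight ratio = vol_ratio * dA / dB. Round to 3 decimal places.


Wt ratio = 2.2 * 1.08 / 1.06
= 2.242

2.242


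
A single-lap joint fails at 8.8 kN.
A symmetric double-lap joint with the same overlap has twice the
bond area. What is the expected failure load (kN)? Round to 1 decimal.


Double-lap load = 2 * 8.8 = 17.6 kN

17.6


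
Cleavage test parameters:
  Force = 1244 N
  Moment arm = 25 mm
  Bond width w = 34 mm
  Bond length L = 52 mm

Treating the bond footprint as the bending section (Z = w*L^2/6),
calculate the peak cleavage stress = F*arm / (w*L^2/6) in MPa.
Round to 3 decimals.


M = 1244 * 25 = 31100 N*mm
Z = 34 * 52^2 / 6 = 91936 / 6 mm^3
sigma = M / Z = 6 * 31100 / 91936 = 186600 / 91936
= 2.030 MPa

2.030


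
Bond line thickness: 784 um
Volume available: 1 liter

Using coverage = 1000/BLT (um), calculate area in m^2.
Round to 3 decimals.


1 L = 1e6 mm^3, thickness = 784 um = 0.784 mm
Area = 1e6 / 0.784 mm^2 = (1e6 / 0.784) / 1e6 m^2 = 1000 / 784 m^2
= 1.276 m^2

1.276


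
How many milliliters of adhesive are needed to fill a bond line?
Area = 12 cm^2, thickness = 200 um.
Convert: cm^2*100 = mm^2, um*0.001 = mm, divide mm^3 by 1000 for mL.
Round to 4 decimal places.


= (12 * 100) * (200 * 0.001) / 1000
= 0.2400 mL

0.2400


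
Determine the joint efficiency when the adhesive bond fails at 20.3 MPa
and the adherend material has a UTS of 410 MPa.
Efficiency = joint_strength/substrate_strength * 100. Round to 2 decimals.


Joint efficiency = 20.3 / 410 * 100
= 4.95%

4.95


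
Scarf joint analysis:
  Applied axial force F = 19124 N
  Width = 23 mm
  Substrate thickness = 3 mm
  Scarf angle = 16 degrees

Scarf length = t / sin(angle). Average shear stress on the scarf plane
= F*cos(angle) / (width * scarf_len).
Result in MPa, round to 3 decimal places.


Scarf length = 3 / sin(16 deg) = 10.8839 mm
cos(16 deg) = 0.961262
Shear = 19124 * 0.961262 / (23 * 10.8839)
= 73.436 MPa

73.436


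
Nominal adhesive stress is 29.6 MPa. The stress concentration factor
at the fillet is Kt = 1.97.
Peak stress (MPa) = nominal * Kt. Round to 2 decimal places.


Peak = 29.6 * 1.97 = 58.31 MPa

58.31


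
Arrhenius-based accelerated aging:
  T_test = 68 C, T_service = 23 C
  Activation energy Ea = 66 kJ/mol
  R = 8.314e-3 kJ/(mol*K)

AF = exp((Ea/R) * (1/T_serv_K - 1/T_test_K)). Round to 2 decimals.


T_test_K = 341.15, T_serv_K = 296.15
AF = exp((66/8.314e-3) * (1/296.15 - 1/341.15))
= 34.32

34.32


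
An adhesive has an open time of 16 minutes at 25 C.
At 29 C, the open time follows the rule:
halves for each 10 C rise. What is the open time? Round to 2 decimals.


Factor = 2^((29-25)/10) = 1.3195
Open time = 16 / 1.3195 = 12.13 min

12.13


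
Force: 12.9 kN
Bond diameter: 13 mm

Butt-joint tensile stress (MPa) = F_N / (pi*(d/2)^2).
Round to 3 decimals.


F_N = 12.9 * 1000 = 12900.0 N
A = pi*(6.5)^2 = 132.7323 mm^2
stress = 12900.0 / 132.7323 = 97.188 MPa

97.188


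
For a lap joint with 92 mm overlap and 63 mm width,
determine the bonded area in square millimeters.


Area = 92 * 63 = 5796 mm^2

5796


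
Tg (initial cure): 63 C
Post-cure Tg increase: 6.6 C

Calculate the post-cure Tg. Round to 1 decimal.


Post-cure Tg = 63 + 6.6 = 69.6 C

69.6


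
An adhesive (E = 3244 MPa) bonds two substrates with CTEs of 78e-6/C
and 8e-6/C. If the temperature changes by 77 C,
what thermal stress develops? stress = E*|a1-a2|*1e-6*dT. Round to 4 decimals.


Stress = 3244 * |78 - 8| * 1e-6 * 77
= 17.4852 MPa

17.4852


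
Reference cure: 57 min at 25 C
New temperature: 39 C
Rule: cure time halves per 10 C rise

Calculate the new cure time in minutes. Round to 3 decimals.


factor = 2^((39-25)/10) = 2.6390
t_new = 57 / 2.6390 = 21.599 min

21.599


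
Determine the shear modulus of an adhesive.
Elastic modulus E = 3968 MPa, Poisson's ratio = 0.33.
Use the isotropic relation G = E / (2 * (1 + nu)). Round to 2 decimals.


G = 3968 / (2*(1+0.33)) = 3968 / 2.66
= 1491.73 MPa

1491.73


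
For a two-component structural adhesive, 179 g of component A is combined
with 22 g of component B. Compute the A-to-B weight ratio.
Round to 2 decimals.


Weight ratio A:B = 179 / 22
= 8.14

8.14


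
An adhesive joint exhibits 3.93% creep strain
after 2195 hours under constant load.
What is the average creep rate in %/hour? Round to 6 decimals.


Creep rate = strain / time
= 3.93 / 2195
= 0.001790 %/h

0.001790


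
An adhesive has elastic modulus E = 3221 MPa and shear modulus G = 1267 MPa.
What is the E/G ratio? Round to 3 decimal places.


E/G = 3221 / 1267 = 2.542

2.542


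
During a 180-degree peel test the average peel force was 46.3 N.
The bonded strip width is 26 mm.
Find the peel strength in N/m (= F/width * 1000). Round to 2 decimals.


Peel strength = F/width * 1000
= 46.3 / 26 * 1000
= 1780.77 N/m

1780.77


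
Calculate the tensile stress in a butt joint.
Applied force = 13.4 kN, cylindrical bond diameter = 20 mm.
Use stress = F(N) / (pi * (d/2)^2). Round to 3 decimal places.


A = pi * 10.0^2 = 314.1593 mm^2
sigma = 13400.0 / 314.1593 = 42.654 MPa

42.654


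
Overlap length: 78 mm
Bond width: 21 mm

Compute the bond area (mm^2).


Bond area = 78 * 21 = 1638 mm^2

1638


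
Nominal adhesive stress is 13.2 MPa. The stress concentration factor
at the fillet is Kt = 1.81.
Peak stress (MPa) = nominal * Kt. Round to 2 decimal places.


Peak = 13.2 * 1.81 = 23.89 MPa

23.89


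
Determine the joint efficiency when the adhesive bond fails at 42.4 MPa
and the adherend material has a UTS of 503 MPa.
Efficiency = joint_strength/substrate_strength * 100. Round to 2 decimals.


Joint efficiency = 42.4 / 503 * 100
= 8.43%

8.43


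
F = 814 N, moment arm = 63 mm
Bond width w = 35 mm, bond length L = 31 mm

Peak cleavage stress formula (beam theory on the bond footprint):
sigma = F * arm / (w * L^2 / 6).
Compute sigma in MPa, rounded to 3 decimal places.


sigma = (814 * 63) / (35 * 961 / 6)
= 51282 * 6 / 33635
= 307692 / 33635
= 9.148 MPa

9.148


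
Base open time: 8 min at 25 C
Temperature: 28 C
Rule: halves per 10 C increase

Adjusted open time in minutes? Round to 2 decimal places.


Acceleration = 2^((28-25)/10) = 1.2311
Open time = 8 / 1.2311 = 6.50 min

6.50


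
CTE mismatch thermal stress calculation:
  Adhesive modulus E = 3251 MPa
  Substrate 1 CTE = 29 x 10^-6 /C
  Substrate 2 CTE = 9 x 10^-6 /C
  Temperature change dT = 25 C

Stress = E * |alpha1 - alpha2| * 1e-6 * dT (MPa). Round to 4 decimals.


delta_alpha = |29 - 9| = 20 x 10^-6/C
Stress = 3251 * 20e-6 * 25
= 1.6255 MPa

1.6255


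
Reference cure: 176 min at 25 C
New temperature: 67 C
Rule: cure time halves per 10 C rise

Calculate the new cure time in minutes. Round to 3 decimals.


factor = 2^((67-25)/10) = 18.3792
t_new = 176 / 18.3792 = 9.576 min

9.576


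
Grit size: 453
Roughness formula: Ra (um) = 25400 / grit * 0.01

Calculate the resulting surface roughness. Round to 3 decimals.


Ra = 25400 / 453 * 0.01
= 0.561 um

0.561


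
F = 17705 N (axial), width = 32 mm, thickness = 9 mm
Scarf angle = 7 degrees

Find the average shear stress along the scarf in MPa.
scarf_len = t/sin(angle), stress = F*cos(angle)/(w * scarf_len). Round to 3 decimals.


scarf_len = 9/sin(7 deg) = 73.8496
cos(7 deg) = 0.992546
stress = 17705*0.992546/(32*73.8496) = 7.436 MPa

7.436


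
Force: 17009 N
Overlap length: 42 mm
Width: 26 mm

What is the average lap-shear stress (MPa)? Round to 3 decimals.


Average shear stress = F / (overlap * width)
= 17009 / (42 * 26)
= 15.576 MPa

15.576


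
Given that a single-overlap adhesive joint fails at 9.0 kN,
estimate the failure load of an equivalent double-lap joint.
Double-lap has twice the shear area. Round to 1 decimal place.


Double-lap factor = 2
Expected load = 9.0 * 2 = 18.0 kN

18.0


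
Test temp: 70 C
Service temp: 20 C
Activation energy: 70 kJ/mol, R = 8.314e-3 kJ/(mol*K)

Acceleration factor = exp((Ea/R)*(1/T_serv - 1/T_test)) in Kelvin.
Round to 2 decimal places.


AF = exp((70/0.008314)*(1/293.15 - 1/343.15))
= 65.69

65.69


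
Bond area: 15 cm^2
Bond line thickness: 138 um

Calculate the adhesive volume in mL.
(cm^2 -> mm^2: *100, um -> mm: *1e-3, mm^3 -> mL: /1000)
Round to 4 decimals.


V = 15*100 * 138*1e-3 / 1000
= 0.2070 mL

0.2070


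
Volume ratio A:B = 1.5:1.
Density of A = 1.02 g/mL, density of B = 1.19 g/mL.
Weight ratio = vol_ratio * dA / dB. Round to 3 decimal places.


Wt ratio = 1.5 * 1.02 / 1.19
= 1.286

1.286


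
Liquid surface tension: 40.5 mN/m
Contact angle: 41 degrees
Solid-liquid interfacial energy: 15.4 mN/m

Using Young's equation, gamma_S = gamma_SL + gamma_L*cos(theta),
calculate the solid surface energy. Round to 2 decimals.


gamma_S = 15.4 + 40.5 * cos(41)
= 45.97 mN/m

45.97


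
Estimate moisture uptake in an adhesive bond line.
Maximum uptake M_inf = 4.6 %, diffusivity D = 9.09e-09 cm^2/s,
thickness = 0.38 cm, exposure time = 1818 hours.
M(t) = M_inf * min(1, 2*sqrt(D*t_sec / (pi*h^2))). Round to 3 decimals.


Convert time: 1818 h = 6544800 s
ratio = min(1, 2*sqrt(9.09e-09*6544800/(pi*0.38^2)))
= 0.724272
M(t) = 4.6 * 0.724272 = 3.332%

3.332


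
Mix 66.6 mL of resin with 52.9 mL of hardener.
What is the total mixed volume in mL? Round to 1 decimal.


Total = 66.6 + 52.9 = 119.5 mL

119.5


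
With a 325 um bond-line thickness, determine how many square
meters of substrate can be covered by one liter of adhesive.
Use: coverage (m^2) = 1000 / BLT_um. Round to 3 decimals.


Coverage = 1000 / 325 = 3.077 m^2

3.077


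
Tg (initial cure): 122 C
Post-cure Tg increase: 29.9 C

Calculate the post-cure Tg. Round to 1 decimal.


Post-cure Tg = 122 + 29.9 = 151.9 C

151.9


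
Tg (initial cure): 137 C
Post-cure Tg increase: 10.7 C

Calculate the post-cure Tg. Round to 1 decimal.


Post-cure Tg = 137 + 10.7 = 147.7 C

147.7


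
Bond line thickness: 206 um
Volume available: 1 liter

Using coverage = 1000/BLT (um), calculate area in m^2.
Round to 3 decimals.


1 L = 1e6 mm^3, thickness = 206 um = 0.206 mm
Area = 1e6 / 0.206 mm^2 = (1e6 / 0.206) / 1e6 m^2 = 1000 / 206 m^2
= 4.854 m^2

4.854


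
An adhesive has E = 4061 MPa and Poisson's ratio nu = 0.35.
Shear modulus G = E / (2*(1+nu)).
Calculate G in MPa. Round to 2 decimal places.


G = 4061 / (2*(1+0.35))
= 4061 / 2.70
= 1504.07 MPa

1504.07


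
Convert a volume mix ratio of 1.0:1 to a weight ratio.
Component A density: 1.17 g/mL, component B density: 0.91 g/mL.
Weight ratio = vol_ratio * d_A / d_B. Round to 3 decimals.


= 1.0 * 1.17 / 0.91 = 1.286

1.286


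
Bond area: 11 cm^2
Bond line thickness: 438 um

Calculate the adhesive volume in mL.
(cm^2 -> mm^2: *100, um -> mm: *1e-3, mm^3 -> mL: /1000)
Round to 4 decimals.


V = 11*100 * 438*1e-3 / 1000
= 0.4818 mL

0.4818


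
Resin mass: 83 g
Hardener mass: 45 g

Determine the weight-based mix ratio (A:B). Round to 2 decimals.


Ratio = 83 / 45 = 1.84

1.84


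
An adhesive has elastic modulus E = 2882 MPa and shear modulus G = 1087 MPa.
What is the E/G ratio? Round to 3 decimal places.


E/G = 2882 / 1087 = 2.651

2.651


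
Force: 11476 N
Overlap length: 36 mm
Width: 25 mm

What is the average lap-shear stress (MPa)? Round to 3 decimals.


Average shear stress = F / (overlap * width)
= 11476 / (36 * 25)
= 12.751 MPa

12.751


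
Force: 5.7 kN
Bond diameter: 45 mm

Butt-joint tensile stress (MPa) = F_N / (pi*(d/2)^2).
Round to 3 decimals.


F_N = 5.7 * 1000 = 5700.0 N
A = pi*(22.5)^2 = 1590.4313 mm^2
stress = 5700.0 / 1590.4313 = 3.584 MPa

3.584


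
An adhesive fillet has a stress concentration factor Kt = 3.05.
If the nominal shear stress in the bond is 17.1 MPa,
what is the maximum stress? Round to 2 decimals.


Max stress = 17.1 * 3.05 = 52.16 MPa

52.16


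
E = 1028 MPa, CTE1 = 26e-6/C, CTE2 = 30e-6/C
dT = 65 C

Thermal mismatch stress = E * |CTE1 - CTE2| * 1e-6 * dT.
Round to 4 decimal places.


= 1028 * 4e-6 * 65
= 0.2673 MPa

0.2673


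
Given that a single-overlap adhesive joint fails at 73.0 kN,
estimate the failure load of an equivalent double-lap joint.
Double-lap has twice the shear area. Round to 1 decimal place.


Double-lap factor = 2
Expected load = 73.0 * 2 = 146.0 kN

146.0


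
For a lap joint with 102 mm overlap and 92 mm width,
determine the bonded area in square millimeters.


Area = 102 * 92 = 9384 mm^2

9384


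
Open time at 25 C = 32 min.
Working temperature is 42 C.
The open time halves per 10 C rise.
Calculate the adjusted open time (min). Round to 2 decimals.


factor = 2^((42 - 25) / 10) = 3.2490
ot = 32 / 3.2490 = 9.85 min

9.85


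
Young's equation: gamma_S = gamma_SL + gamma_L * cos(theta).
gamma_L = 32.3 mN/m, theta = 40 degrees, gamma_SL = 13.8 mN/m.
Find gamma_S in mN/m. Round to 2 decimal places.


cos(40 deg) = 0.766044
gamma_S = 13.8 + 32.3 * 0.766044
= 38.54 mN/m

38.54


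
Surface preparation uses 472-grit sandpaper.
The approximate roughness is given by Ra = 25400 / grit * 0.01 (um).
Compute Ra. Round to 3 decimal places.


Ra = 25400 / 472 * 0.01
= 254 / 472
= 0.538 um

0.538


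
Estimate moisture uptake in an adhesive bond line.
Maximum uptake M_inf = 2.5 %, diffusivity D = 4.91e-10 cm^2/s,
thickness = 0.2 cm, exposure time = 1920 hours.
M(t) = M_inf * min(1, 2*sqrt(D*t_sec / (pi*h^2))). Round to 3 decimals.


Convert time: 1920 h = 6912000 s
ratio = min(1, 2*sqrt(4.91e-10*6912000/(pi*0.2^2)))
= 0.328676
M(t) = 2.5 * 0.328676 = 0.822%

0.822


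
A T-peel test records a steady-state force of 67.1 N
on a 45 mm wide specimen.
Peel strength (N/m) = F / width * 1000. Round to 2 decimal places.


Peel strength = 67.1 / 45 * 1000
= 1491.11 N/m

1491.11


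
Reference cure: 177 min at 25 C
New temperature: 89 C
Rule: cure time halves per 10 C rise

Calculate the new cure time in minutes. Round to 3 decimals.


factor = 2^((89-25)/10) = 84.4485
t_new = 177 / 84.4485 = 2.096 min

2.096


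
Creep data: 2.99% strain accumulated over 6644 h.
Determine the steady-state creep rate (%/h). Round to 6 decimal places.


Rate = 2.99 / 6644 = 0.000450 %/h

0.000450


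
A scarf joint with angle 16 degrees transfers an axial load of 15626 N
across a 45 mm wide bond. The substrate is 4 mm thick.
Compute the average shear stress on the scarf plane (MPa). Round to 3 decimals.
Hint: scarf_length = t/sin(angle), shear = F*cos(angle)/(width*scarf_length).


scarf_length = 4 / sin(16 deg) = 14.5118 mm
cos(16 deg) = 0.961262
shear stress = 15626 * 0.961262 / (45 * 14.5118)
= 23.001 MPa

23.001


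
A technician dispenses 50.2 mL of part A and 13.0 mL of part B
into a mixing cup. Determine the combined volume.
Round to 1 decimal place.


Combined volume = 50.2 + 13.0
= 63.2 mL

63.2


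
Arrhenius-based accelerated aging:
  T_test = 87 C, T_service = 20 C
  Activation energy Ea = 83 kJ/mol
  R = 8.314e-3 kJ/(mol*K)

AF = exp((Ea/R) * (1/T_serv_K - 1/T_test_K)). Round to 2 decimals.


T_test_K = 360.15, T_serv_K = 293.15
AF = exp((83/8.314e-3) * (1/293.15 - 1/360.15))
= 564.16

564.16


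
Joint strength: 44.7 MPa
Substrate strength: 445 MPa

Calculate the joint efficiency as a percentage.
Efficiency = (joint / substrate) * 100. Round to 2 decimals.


Efficiency = (44.7 / 445) * 100 = 10.04%

10.04


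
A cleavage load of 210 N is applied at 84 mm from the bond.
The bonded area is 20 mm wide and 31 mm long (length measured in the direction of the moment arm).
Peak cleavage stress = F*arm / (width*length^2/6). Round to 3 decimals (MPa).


Moment = 210 * 84 = 17640 N*mm
Section modulus = 20 * 961 / 6 = 19220 / 6 mm^3
Stress = 17640 / (19220 / 6) = 105840 / 19220
= 5.507 MPa

5.507


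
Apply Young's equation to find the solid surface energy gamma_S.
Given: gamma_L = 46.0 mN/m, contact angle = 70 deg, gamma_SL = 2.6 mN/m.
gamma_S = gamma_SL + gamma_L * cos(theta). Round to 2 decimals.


theta_rad = 70 * pi/180 = 1.221730
gamma_S = 2.6 + 46.0 * cos(1.221730)
= 18.33 mN/m

18.33


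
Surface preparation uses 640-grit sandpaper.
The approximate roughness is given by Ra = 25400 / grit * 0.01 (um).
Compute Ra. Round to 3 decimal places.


Ra = 25400 / 640 * 0.01
= 254 / 640
= 0.397 um

0.397


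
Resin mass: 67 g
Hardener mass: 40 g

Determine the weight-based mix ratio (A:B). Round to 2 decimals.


Ratio = 67 / 40 = 1.68

1.68


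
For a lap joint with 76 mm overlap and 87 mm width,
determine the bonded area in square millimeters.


Area = 76 * 87 = 6612 mm^2

6612


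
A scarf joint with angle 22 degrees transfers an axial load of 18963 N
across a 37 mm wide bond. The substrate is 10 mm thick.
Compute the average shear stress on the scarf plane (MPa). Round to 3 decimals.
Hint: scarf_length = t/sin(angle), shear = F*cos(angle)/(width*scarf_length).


scarf_length = 10 / sin(22 deg) = 26.6947 mm
cos(22 deg) = 0.927184
shear stress = 18963 * 0.927184 / (37 * 26.6947)
= 17.801 MPa

17.801


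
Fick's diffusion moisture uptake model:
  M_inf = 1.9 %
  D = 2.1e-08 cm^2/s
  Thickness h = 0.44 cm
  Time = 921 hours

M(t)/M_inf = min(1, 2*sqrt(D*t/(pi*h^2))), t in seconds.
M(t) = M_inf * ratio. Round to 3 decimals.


t_sec = 921 * 3600 = 3315600
ratio = 2*sqrt(2.1e-08*3315600/(pi*0.44^2))
= min(1, 0.676695)
= 0.676695
M(t) = 1.9 * 0.676695 = 1.286 %

1.286


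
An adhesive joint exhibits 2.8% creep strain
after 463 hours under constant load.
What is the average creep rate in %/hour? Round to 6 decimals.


Creep rate = strain / time
= 2.8 / 463
= 0.006048 %/h

0.006048


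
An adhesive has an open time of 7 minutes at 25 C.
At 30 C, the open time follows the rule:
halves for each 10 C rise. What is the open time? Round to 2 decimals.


Factor = 2^((30-25)/10) = 1.4142
Open time = 7 / 1.4142 = 4.95 min

4.95


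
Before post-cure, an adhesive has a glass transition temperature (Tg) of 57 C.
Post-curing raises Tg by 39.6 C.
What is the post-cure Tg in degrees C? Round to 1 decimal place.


Tg_post = Tg_base + delta_Tg
= 57 + 39.6
= 96.6 C

96.6


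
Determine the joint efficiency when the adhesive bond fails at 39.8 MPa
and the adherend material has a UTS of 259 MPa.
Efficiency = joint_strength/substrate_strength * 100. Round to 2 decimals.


Joint efficiency = 39.8 / 259 * 100
= 15.37%

15.37


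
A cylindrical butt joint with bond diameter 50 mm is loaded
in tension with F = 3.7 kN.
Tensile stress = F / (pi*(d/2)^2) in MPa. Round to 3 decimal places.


Area = pi * (50/2)^2 = 1963.4954 mm^2
Stress = 3.7*1000 / 1963.4954
= 1.884 MPa

1.884


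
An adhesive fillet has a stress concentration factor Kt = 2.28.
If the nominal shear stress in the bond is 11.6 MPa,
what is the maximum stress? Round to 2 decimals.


Max stress = 11.6 * 2.28 = 26.45 MPa

26.45


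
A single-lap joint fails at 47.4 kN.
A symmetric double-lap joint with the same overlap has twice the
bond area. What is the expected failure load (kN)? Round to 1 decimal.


Double-lap load = 2 * 47.4 = 94.8 kN

94.8


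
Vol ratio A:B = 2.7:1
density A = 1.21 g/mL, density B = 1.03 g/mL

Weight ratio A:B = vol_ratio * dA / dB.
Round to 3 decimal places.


Weight ratio = 2.7 * 1.21 / 1.03
= 3.172

3.172


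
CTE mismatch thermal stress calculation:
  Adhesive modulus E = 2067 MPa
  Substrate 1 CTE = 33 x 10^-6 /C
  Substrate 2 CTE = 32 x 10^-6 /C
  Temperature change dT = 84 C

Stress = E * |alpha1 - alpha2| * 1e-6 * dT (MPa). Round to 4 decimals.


delta_alpha = |33 - 32| = 1 x 10^-6/C
Stress = 2067 * 1e-6 * 84
= 0.1736 MPa

0.1736


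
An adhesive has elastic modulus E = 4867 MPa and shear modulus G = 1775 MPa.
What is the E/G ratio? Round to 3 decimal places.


E/G = 4867 / 1775 = 2.742

2.742


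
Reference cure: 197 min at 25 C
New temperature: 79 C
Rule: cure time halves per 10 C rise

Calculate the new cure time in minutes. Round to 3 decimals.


factor = 2^((79-25)/10) = 42.2243
t_new = 197 / 42.2243 = 4.666 min

4.666


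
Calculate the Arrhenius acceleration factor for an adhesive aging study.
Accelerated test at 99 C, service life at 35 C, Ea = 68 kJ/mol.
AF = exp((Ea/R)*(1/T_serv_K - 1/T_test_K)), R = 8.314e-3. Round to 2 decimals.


T_test = 372.15 K, T_serv = 308.15 K
Ea/R = 68 / 0.008314 = 8178.98
AF = exp(8178.98 * (1/308.15 - 1/372.15))
= 96.02

96.02


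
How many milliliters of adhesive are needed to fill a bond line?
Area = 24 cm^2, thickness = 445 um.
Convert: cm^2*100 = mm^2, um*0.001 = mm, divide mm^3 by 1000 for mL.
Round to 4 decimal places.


= (24 * 100) * (445 * 0.001) / 1000
= 1.0680 mL

1.0680


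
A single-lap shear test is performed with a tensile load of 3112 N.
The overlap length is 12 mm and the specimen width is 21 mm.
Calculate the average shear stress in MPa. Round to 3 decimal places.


Shear stress = F / (overlap * width)
= 3112 / (12 * 21)
= 3112 / 252
= 12.349 MPa

12.349


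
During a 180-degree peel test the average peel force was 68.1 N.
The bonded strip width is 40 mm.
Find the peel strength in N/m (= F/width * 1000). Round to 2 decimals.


Peel strength = F/width * 1000
= 68.1 / 40 * 1000
= 1702.50 N/m

1702.50


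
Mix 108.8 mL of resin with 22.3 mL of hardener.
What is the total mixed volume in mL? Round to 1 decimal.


Total = 108.8 + 22.3 = 131.1 mL

131.1


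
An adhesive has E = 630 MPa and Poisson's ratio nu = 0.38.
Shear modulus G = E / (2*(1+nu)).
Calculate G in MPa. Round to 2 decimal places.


G = 630 / (2*(1+0.38))
= 630 / 2.76
= 228.26 MPa

228.26


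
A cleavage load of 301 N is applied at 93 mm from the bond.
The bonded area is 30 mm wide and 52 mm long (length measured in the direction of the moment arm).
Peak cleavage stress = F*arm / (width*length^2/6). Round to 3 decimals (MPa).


Moment = 301 * 93 = 27993 N*mm
Section modulus = 30 * 2704 / 6 = 81120 / 6 mm^3
Stress = 27993 / (81120 / 6) = 167958 / 81120
= 2.070 MPa

2.070


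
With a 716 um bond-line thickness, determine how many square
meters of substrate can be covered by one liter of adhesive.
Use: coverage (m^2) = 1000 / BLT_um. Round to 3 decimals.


Coverage = 1000 / 716 = 1.397 m^2

1.397


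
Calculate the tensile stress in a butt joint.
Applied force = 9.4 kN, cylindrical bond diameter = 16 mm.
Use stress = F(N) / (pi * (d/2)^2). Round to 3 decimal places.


A = pi * 8.0^2 = 201.0619 mm^2
sigma = 9400.0 / 201.0619 = 46.752 MPa

46.752


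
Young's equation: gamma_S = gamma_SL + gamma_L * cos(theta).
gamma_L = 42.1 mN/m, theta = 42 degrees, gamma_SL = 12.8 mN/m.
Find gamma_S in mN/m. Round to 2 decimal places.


cos(42 deg) = 0.743145
gamma_S = 12.8 + 42.1 * 0.743145
= 44.09 mN/m

44.09


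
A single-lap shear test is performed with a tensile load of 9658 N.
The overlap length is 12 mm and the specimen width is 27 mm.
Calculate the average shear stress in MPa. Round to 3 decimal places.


Shear stress = F / (overlap * width)
= 9658 / (12 * 27)
= 9658 / 324
= 29.809 MPa

29.809


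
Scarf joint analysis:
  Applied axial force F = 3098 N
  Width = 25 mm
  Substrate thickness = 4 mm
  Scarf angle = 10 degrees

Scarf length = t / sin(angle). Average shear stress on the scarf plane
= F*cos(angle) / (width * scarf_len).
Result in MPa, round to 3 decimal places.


Scarf length = 4 / sin(10 deg) = 23.0351 mm
cos(10 deg) = 0.984808
Shear = 3098 * 0.984808 / (25 * 23.0351)
= 5.298 MPa

5.298


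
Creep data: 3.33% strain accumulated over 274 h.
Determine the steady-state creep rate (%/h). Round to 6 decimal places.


Rate = 3.33 / 274 = 0.012153 %/h

0.012153


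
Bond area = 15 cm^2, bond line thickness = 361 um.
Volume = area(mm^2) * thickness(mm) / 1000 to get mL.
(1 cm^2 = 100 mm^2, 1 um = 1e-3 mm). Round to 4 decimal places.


area_mm2 = 15 * 100 = 1500
blt_mm = 361 * 1e-3 = 0.361
vol_mm3 = 1500 * 0.361 = 541.5
vol_mL = 541.5 / 1000 = 0.5415 mL

0.5415


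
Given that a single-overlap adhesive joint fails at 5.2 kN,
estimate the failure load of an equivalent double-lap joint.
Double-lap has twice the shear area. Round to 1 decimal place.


Double-lap factor = 2
Expected load = 5.2 * 2 = 10.4 kN

10.4


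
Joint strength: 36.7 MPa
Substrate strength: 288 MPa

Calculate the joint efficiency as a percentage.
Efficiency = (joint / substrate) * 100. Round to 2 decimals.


Efficiency = (36.7 / 288) * 100 = 12.74%

12.74


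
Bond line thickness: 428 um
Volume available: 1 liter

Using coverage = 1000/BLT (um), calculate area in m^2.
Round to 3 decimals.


1 L = 1e6 mm^3, thickness = 428 um = 0.428 mm
Area = 1e6 / 0.428 mm^2 = (1e6 / 0.428) / 1e6 m^2 = 1000 / 428 m^2
= 2.336 m^2

2.336


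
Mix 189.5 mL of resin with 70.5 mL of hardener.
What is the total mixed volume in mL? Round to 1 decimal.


Total = 189.5 + 70.5 = 260.0 mL

260.0


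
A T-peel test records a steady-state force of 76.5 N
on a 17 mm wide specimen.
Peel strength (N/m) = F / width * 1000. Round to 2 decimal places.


Peel strength = 76.5 / 17 * 1000
= 4500.00 N/m

4500.00


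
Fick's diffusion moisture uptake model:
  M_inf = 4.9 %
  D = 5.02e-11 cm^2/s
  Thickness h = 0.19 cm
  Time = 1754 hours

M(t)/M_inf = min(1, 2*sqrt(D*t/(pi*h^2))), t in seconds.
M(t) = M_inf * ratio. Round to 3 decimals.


t_sec = 1754 * 3600 = 6314400
ratio = 2*sqrt(5.02e-11*6314400/(pi*0.19^2))
= min(1, 0.105735)
= 0.105735
M(t) = 4.9 * 0.105735 = 0.518 %

0.518


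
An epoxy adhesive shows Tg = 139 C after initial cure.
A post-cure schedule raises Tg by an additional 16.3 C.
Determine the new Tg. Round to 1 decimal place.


New Tg = 139 + 16.3
= 155.3 C

155.3


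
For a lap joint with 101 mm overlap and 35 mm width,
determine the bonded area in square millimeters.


Area = 101 * 35 = 3535 mm^2

3535


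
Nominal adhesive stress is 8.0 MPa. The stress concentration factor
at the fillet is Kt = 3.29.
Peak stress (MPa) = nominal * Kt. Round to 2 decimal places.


Peak = 8.0 * 3.29 = 26.32 MPa

26.32


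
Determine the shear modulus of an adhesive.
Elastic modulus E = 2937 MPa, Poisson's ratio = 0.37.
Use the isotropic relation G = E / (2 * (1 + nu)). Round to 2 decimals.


G = 2937 / (2*(1+0.37)) = 2937 / 2.74
= 1071.90 MPa

1071.90


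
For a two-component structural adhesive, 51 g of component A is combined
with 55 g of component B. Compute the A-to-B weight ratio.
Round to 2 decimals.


Weight ratio A:B = 51 / 55
= 0.93

0.93


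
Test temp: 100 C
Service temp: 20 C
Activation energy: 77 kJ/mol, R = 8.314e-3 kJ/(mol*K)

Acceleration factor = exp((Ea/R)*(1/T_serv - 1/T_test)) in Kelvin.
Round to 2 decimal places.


AF = exp((77/0.008314)*(1/293.15 - 1/373.15))
= 874.15

874.15


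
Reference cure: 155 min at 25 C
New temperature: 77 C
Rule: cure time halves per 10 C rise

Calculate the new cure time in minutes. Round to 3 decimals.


factor = 2^((77-25)/10) = 36.7583
t_new = 155 / 36.7583 = 4.217 min

4.217


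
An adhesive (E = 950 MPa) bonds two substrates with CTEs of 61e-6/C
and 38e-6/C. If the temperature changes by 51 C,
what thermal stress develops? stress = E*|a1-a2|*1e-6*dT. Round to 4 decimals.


Stress = 950 * |61 - 38| * 1e-6 * 51
= 1.1144 MPa

1.1144


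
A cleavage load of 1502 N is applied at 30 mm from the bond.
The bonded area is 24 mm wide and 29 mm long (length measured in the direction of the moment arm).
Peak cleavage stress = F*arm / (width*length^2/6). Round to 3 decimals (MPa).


Moment = 1502 * 30 = 45060 N*mm
Section modulus = 24 * 841 / 6 = 20184 / 6 mm^3
Stress = 45060 / (20184 / 6) = 270360 / 20184
= 13.395 MPa

13.395


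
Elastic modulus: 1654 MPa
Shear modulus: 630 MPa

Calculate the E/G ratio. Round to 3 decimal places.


E / G = 1654 / 630 = 2.625

2.625


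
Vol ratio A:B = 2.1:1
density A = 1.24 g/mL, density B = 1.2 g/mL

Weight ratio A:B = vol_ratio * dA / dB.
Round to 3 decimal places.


Weight ratio = 2.1 * 1.24 / 1.2
= 2.170

2.170


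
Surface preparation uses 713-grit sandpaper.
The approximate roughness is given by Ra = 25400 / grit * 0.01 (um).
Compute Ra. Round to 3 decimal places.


Ra = 25400 / 713 * 0.01
= 254 / 713
= 0.356 um

0.356


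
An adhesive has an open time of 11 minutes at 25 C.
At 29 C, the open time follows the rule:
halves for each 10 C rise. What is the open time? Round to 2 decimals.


Factor = 2^((29-25)/10) = 1.3195
Open time = 11 / 1.3195 = 8.34 min

8.34


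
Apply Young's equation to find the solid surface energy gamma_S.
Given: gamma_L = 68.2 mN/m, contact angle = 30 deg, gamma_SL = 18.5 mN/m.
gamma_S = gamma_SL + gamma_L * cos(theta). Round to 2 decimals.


theta_rad = 30 * pi/180 = 0.523599
gamma_S = 18.5 + 68.2 * cos(0.523599)
= 77.56 mN/m

77.56


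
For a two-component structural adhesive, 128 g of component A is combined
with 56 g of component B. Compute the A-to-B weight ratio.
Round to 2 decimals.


Weight ratio A:B = 128 / 56
= 2.29

2.29


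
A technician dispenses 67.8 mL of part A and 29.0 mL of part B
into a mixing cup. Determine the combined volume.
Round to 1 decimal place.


Combined volume = 67.8 + 29.0
= 96.8 mL

96.8


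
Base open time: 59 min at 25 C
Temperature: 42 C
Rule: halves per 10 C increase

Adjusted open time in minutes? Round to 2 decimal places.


Acceleration = 2^((42-25)/10) = 3.2490
Open time = 59 / 3.2490 = 18.16 min

18.16


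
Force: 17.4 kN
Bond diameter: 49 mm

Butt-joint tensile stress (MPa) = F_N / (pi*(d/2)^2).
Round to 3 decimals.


F_N = 17.4 * 1000 = 17400.0 N
A = pi*(24.5)^2 = 1885.7410 mm^2
stress = 17400.0 / 1885.7410 = 9.227 MPa

9.227


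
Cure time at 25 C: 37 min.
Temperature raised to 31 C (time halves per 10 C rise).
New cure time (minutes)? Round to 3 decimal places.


Acceleration factor = 2^(6/10) = 1.5157
New time = 37 / 1.5157 = 24.411 min

24.411


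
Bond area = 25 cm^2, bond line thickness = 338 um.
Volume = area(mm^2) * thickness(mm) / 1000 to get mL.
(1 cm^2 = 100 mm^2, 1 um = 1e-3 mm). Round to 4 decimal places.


area_mm2 = 25 * 100 = 2500
blt_mm = 338 * 1e-3 = 0.338
vol_mm3 = 2500 * 0.338 = 845.0
vol_mL = 845.0 / 1000 = 0.8450 mL

0.8450


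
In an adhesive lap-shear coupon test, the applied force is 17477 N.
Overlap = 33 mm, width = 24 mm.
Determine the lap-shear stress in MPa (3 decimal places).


stress = F / (overlap * width)
= 17477 / (33 * 24)
= 22.067 MPa

22.067


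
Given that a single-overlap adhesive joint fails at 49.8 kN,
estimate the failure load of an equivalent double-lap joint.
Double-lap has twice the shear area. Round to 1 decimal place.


Double-lap factor = 2
Expected load = 49.8 * 2 = 99.6 kN

99.6


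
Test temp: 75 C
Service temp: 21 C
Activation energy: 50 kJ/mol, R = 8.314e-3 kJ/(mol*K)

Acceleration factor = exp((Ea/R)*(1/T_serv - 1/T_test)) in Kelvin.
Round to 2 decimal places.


AF = exp((50/0.008314)*(1/294.15 - 1/348.15))
= 23.84

23.84


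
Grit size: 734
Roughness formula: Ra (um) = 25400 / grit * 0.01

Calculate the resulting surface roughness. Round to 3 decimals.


Ra = 25400 / 734 * 0.01
= 0.346 um

0.346


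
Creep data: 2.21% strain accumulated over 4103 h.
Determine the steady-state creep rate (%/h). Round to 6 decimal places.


Rate = 2.21 / 4103 = 0.000539 %/h

0.000539


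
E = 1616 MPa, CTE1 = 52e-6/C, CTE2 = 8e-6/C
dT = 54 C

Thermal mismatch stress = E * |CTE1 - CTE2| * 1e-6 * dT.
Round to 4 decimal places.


= 1616 * 44e-6 * 54
= 3.8396 MPa

3.8396


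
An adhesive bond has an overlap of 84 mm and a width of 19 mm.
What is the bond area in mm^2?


Bond area = overlap * width
= 84 * 19
= 1596 mm^2

1596


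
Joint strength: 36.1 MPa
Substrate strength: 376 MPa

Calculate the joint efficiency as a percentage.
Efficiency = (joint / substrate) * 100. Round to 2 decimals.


Efficiency = (36.1 / 376) * 100 = 9.60%

9.60


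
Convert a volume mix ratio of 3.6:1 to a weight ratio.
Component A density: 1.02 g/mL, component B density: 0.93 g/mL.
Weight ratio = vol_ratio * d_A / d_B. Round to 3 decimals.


= 3.6 * 1.02 / 0.93 = 3.948

3.948


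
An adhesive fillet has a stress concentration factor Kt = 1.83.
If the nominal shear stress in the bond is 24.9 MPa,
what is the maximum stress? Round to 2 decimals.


Max stress = 24.9 * 1.83 = 45.57 MPa

45.57


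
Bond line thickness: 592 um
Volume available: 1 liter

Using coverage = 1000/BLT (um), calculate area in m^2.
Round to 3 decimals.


1 L = 1e6 mm^3, thickness = 592 um = 0.592 mm
Area = 1e6 / 0.592 mm^2 = (1e6 / 0.592) / 1e6 m^2 = 1000 / 592 m^2
= 1.689 m^2

1.689


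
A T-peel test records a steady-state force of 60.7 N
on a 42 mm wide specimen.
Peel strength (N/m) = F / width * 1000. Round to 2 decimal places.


Peel strength = 60.7 / 42 * 1000
= 1445.24 N/m

1445.24


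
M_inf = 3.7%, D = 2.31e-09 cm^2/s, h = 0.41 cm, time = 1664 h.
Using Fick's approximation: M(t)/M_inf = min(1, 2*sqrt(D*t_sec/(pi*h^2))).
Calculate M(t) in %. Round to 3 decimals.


t = 5990400 s
ratio = min(1, 2*sqrt(2.31e-09*5990400/(pi*0.1681)))
= 0.323747
M(t) = 3.7 * 0.323747 = 1.198%

1.198


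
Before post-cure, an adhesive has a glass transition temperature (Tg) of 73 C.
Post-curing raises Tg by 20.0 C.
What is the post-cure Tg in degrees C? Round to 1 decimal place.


Tg_post = Tg_base + delta_Tg
= 73 + 20.0
= 93.0 C

93.0


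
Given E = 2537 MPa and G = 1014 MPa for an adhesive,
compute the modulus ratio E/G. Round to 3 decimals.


E/G ratio = 2537 / 1014 = 2.502

2.502


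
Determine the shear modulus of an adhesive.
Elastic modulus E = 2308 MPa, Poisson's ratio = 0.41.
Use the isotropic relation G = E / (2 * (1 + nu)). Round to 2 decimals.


G = 2308 / (2*(1+0.41)) = 2308 / 2.82
= 818.44 MPa

818.44


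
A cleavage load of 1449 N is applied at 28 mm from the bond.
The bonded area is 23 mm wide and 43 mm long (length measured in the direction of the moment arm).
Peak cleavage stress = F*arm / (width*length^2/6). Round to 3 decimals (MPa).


Moment = 1449 * 28 = 40572 N*mm
Section modulus = 23 * 1849 / 6 = 42527 / 6 mm^3
Stress = 40572 / (42527 / 6) = 243432 / 42527
= 5.724 MPa

5.724


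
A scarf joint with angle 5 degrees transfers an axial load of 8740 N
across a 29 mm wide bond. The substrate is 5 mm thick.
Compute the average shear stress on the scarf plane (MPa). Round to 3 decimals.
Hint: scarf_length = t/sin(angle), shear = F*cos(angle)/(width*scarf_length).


scarf_length = 5 / sin(5 deg) = 57.3686 mm
cos(5 deg) = 0.996195
shear stress = 8740 * 0.996195 / (29 * 57.3686)
= 5.233 MPa

5.233


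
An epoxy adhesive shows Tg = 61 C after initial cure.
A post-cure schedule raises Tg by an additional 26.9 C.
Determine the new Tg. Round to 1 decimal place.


New Tg = 61 + 26.9
= 87.9 C

87.9


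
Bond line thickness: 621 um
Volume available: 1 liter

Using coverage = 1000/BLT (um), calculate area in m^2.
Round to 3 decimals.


1 L = 1e6 mm^3, thickness = 621 um = 0.621 mm
Area = 1e6 / 0.621 mm^2 = (1e6 / 0.621) / 1e6 m^2 = 1000 / 621 m^2
= 1.610 m^2

1.610


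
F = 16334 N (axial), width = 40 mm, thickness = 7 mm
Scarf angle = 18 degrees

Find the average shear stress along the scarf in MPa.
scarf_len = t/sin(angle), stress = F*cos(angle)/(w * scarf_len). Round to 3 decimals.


scarf_len = 7/sin(18 deg) = 22.6525
cos(18 deg) = 0.951057
stress = 16334*0.951057/(40*22.6525) = 17.144 MPa

17.144


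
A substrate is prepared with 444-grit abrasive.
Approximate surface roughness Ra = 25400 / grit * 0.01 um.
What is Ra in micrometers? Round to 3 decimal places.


Ra = 25400 / 444 * 0.01 = 0.572 um

0.572


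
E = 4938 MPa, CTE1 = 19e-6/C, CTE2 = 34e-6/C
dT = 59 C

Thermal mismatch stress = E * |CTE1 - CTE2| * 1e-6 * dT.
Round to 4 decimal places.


= 4938 * 15e-6 * 59
= 4.3701 MPa

4.3701


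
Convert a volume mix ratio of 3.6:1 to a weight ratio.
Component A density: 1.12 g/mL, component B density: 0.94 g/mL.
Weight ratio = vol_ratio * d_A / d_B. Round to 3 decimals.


= 3.6 * 1.12 / 0.94 = 4.289

4.289


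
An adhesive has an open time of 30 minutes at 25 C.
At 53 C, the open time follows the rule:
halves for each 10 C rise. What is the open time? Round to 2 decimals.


Factor = 2^((53-25)/10) = 6.9644
Open time = 30 / 6.9644 = 4.31 min

4.31


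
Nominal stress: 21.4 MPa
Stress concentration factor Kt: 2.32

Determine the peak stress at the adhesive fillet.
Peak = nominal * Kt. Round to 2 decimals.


Peak stress = 21.4 * 2.32
= 49.65 MPa

49.65


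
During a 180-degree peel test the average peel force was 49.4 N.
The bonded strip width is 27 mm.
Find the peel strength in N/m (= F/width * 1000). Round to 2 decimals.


Peel strength = F/width * 1000
= 49.4 / 27 * 1000
= 1829.63 N/m

1829.63


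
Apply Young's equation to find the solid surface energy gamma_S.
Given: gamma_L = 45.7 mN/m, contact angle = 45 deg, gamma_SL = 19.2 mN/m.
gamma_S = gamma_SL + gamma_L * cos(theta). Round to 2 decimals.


theta_rad = 45 * pi/180 = 0.785398
gamma_S = 19.2 + 45.7 * cos(0.785398)
= 51.51 mN/m

51.51


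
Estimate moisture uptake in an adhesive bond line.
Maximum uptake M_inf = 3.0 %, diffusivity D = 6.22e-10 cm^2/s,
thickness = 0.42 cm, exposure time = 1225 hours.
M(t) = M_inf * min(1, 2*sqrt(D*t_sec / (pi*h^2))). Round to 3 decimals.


Convert time: 1225 h = 4410000 s
ratio = min(1, 2*sqrt(6.22e-10*4410000/(pi*0.42^2)))
= 0.140708
M(t) = 3.0 * 0.140708 = 0.422%

0.422


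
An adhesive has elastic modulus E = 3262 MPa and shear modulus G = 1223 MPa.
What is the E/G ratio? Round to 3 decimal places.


E/G = 3262 / 1223 = 2.667

2.667


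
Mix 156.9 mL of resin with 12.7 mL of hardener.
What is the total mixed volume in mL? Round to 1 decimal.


Total = 156.9 + 12.7 = 169.6 mL

169.6


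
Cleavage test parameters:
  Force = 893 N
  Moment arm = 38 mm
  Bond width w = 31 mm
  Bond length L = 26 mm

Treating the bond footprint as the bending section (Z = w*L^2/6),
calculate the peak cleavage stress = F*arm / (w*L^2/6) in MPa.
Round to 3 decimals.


M = 893 * 38 = 33934 N*mm
Z = 31 * 26^2 / 6 = 20956 / 6 mm^3
sigma = M / Z = 6 * 33934 / 20956 = 203604 / 20956
= 9.716 MPa

9.716


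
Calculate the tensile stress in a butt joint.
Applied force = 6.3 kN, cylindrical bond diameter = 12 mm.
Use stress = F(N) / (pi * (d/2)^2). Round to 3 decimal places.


A = pi * 6.0^2 = 113.0973 mm^2
sigma = 6300.0 / 113.0973 = 55.704 MPa

55.704
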